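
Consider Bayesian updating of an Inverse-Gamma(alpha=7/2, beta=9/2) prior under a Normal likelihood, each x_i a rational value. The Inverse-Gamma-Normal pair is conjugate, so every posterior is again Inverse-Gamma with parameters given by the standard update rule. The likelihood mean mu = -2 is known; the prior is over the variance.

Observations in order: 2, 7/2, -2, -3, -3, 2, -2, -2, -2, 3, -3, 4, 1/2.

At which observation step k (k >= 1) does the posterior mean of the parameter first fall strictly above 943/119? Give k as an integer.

obs 1: x=2 → posterior Inverse-Gamma(4, 25/2)
obs 2: x=7/2 → posterior Inverse-Gamma(9/2, 221/8)
obs 3: x=-2 → posterior Inverse-Gamma(5, 221/8)
obs 4: x=-3 → posterior Inverse-Gamma(11/2, 225/8)
obs 5: x=-3 → posterior Inverse-Gamma(6, 229/8)
obs 6: x=2 → posterior Inverse-Gamma(13/2, 293/8)
obs 7: x=-2 → posterior Inverse-Gamma(7, 293/8)
obs 8: x=-2 → posterior Inverse-Gamma(15/2, 293/8)
obs 9: x=-2 → posterior Inverse-Gamma(8, 293/8)
obs 10: x=3 → posterior Inverse-Gamma(17/2, 393/8)
obs 11: x=-3 → posterior Inverse-Gamma(9, 397/8)
obs 12: x=4 → posterior Inverse-Gamma(19/2, 541/8)
obs 13: x=1/2 → posterior Inverse-Gamma(10, 283/4)

k = 12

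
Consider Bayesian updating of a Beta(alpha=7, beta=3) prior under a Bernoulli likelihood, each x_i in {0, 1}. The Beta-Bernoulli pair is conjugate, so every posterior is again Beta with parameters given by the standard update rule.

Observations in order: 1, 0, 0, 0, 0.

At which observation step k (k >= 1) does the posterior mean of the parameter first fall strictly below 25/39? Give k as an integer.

obs 1: x=1 → posterior Beta(8, 3)
obs 2: x=0 → posterior Beta(8, 4)
obs 3: x=0 → posterior Beta(8, 5)
obs 4: x=0 → posterior Beta(8, 6)
obs 5: x=0 → posterior Beta(8, 7)

k = 3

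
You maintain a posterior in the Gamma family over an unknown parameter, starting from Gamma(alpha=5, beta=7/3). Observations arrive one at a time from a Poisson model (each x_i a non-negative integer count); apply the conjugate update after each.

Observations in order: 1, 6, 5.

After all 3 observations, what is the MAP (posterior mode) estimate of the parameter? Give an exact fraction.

obs 1: x=1 → posterior Gamma(6, 10/3)
obs 2: x=6 → posterior Gamma(12, 13/3)
obs 3: x=5 → posterior Gamma(17, 16/3)

3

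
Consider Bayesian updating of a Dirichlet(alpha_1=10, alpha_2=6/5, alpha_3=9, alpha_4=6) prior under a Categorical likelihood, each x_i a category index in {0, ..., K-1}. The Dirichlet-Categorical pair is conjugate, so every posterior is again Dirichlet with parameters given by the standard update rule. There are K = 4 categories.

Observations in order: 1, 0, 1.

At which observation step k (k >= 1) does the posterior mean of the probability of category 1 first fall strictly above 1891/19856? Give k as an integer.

obs 1: x=1 → posterior Dirichlet(10, 11/5, 9, 6)
obs 2: x=0 → posterior Dirichlet(11, 11/5, 9, 6)
obs 3: x=1 → posterior Dirichlet(11, 16/5, 9, 6)

k = 3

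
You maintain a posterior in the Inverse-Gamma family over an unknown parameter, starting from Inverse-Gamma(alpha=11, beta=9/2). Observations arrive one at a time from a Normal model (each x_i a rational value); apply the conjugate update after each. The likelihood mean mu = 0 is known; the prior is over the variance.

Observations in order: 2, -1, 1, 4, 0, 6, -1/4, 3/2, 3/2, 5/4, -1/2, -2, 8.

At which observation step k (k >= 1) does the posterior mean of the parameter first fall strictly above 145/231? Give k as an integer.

obs 1: x=2 → posterior Inverse-Gamma(23/2, 13/2)
obs 2: x=-1 → posterior Inverse-Gamma(12, 7)
obs 3: x=1 → posterior Inverse-Gamma(25/2, 15/2)
obs 4: x=4 → posterior Inverse-Gamma(13, 31/2)
obs 5: x=0 → posterior Inverse-Gamma(27/2, 31/2)
obs 6: x=6 → posterior Inverse-Gamma(14, 67/2)
obs 7: x=-1/4 → posterior Inverse-Gamma(29/2, 1073/32)
obs 8: x=3/2 → posterior Inverse-Gamma(15, 1109/32)
obs 9: x=3/2 → posterior Inverse-Gamma(31/2, 1145/32)
obs 10: x=5/4 → posterior Inverse-Gamma(16, 585/16)
obs 11: x=-1/2 → posterior Inverse-Gamma(33/2, 587/16)
obs 12: x=-2 → posterior Inverse-Gamma(17, 619/16)
obs 13: x=8 → posterior Inverse-Gamma(35/2, 1131/16)

k = 2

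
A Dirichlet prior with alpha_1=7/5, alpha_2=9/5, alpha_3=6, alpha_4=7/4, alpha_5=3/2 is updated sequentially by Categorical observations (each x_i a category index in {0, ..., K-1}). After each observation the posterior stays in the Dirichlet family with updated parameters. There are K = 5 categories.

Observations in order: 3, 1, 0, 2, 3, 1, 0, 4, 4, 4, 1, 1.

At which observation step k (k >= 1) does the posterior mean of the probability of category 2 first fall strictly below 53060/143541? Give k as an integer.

obs 1: x=3 → posterior Dirichlet(7/5, 9/5, 6, 11/4, 3/2)
obs 2: x=1 → posterior Dirichlet(7/5, 14/5, 6, 11/4, 3/2)
obs 3: x=0 → posterior Dirichlet(12/5, 14/5, 6, 11/4, 3/2)
obs 4: x=2 → posterior Dirichlet(12/5, 14/5, 7, 11/4, 3/2)
obs 5: x=3 → posterior Dirichlet(12/5, 14/5, 7, 15/4, 3/2)
obs 6: x=1 → posterior Dirichlet(12/5, 19/5, 7, 15/4, 3/2)
obs 7: x=0 → posterior Dirichlet(17/5, 19/5, 7, 15/4, 3/2)
obs 8: x=4 → posterior Dirichlet(17/5, 19/5, 7, 15/4, 5/2)
obs 9: x=4 → posterior Dirichlet(17/5, 19/5, 7, 15/4, 7/2)
obs 10: x=4 → posterior Dirichlet(17/5, 19/5, 7, 15/4, 9/2)
obs 11: x=1 → posterior Dirichlet(17/5, 24/5, 7, 15/4, 9/2)
obs 12: x=1 → posterior Dirichlet(17/5, 29/5, 7, 15/4, 9/2)

k = 7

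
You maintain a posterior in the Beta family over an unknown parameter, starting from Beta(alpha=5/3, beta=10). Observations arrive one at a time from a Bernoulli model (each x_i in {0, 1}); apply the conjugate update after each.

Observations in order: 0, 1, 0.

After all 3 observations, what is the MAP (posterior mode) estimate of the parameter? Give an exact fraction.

obs 1: x=0 → posterior Beta(5/3, 11)
obs 2: x=1 → posterior Beta(8/3, 11)
obs 3: x=0 → posterior Beta(8/3, 12)

5/38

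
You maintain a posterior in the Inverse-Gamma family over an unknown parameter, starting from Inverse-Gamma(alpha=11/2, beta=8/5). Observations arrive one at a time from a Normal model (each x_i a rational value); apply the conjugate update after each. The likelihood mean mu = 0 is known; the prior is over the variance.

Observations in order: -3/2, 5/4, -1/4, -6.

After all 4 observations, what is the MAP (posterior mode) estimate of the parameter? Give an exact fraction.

obs 1: x=-3/2 → posterior Inverse-Gamma(6, 109/40)
obs 2: x=5/4 → posterior Inverse-Gamma(13/2, 561/160)
obs 3: x=-1/4 → posterior Inverse-Gamma(7, 283/80)
obs 4: x=-6 → posterior Inverse-Gamma(15/2, 1723/80)

1723/680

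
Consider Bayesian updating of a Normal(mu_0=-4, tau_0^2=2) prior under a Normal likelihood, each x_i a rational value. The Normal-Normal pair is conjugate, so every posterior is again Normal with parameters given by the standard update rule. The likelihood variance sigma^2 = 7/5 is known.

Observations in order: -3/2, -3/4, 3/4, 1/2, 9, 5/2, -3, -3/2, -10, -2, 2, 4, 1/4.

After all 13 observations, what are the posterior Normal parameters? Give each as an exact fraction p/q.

mu_0=-51/274, tau_0^2=14/137

obs 1: x=-3/2 → posterior Normal(-43/17, 14/17)
obs 2: x=-3/4 → posterior Normal(-101/54, 14/27)
obs 3: x=3/4 → posterior Normal(-43/37, 14/37)
obs 4: x=1/2 → posterior Normal(-38/47, 14/47)
obs 5: x=9 → posterior Normal(52/57, 14/57)
obs 6: x=5/2 → posterior Normal(77/67, 14/67)
obs 7: x=-3 → posterior Normal(47/77, 2/11)
obs 8: x=-3/2 → posterior Normal(32/87, 14/87)
obs 9: x=-10 → posterior Normal(-68/97, 14/97)
obs 10: x=-2 → posterior Normal(-88/107, 14/107)
obs 11: x=2 → posterior Normal(-68/117, 14/117)
obs 12: x=4 → posterior Normal(-28/127, 14/127)
obs 13: x=1/4 → posterior Normal(-51/274, 14/137)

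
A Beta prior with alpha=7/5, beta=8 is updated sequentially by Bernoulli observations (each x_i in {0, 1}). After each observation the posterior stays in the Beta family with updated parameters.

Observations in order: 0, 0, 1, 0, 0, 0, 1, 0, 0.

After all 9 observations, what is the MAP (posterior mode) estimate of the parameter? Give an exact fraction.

6/41

obs 1: x=0 → posterior Beta(7/5, 9)
obs 2: x=0 → posterior Beta(7/5, 10)
obs 3: x=1 → posterior Beta(12/5, 10)
obs 4: x=0 → posterior Beta(12/5, 11)
obs 5: x=0 → posterior Beta(12/5, 12)
obs 6: x=0 → posterior Beta(12/5, 13)
obs 7: x=1 → posterior Beta(17/5, 13)
obs 8: x=0 → posterior Beta(17/5, 14)
obs 9: x=0 → posterior Beta(17/5, 15)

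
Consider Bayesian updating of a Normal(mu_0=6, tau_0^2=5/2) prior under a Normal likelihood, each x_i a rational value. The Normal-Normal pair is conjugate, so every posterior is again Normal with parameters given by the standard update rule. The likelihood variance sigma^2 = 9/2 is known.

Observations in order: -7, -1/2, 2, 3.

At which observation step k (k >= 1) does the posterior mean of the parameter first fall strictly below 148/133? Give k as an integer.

k = 2

obs 1: x=-7 → posterior Normal(19/14, 45/28)
obs 2: x=-1/2 → posterior Normal(33/38, 45/38)
obs 3: x=2 → posterior Normal(53/48, 15/16)
obs 4: x=3 → posterior Normal(83/58, 45/58)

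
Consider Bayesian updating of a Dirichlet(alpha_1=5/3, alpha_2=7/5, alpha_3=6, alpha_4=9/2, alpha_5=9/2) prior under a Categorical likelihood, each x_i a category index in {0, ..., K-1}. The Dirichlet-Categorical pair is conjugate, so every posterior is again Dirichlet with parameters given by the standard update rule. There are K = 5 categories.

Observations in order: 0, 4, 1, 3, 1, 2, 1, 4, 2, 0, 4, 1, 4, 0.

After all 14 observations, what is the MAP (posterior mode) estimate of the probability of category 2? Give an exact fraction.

obs 1: x=0 → posterior Dirichlet(8/3, 7/5, 6, 9/2, 9/2)
obs 2: x=4 → posterior Dirichlet(8/3, 7/5, 6, 9/2, 11/2)
obs 3: x=1 → posterior Dirichlet(8/3, 12/5, 6, 9/2, 11/2)
obs 4: x=3 → posterior Dirichlet(8/3, 12/5, 6, 11/2, 11/2)
obs 5: x=1 → posterior Dirichlet(8/3, 17/5, 6, 11/2, 11/2)
obs 6: x=2 → posterior Dirichlet(8/3, 17/5, 7, 11/2, 11/2)
obs 7: x=1 → posterior Dirichlet(8/3, 22/5, 7, 11/2, 11/2)
obs 8: x=4 → posterior Dirichlet(8/3, 22/5, 7, 11/2, 13/2)
obs 9: x=2 → posterior Dirichlet(8/3, 22/5, 8, 11/2, 13/2)
obs 10: x=0 → posterior Dirichlet(11/3, 22/5, 8, 11/2, 13/2)
obs 11: x=4 → posterior Dirichlet(11/3, 22/5, 8, 11/2, 15/2)
obs 12: x=1 → posterior Dirichlet(11/3, 27/5, 8, 11/2, 15/2)
obs 13: x=4 → posterior Dirichlet(11/3, 27/5, 8, 11/2, 17/2)
obs 14: x=0 → posterior Dirichlet(14/3, 27/5, 8, 11/2, 17/2)

15/58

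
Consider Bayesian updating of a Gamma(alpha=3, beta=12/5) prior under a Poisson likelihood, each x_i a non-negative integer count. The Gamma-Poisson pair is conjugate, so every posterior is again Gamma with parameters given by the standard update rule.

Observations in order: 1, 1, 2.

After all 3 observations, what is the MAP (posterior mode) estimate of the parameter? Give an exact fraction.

10/9

obs 1: x=1 → posterior Gamma(4, 17/5)
obs 2: x=1 → posterior Gamma(5, 22/5)
obs 3: x=2 → posterior Gamma(7, 27/5)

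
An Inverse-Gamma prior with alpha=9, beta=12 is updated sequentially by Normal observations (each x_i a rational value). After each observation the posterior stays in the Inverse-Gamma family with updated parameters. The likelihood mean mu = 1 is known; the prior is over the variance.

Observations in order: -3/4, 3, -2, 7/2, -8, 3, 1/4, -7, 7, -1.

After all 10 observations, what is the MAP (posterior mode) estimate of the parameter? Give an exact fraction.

obs 1: x=-3/4 → posterior Inverse-Gamma(19/2, 433/32)
obs 2: x=3 → posterior Inverse-Gamma(10, 497/32)
obs 3: x=-2 → posterior Inverse-Gamma(21/2, 641/32)
obs 4: x=7/2 → posterior Inverse-Gamma(11, 741/32)
obs 5: x=-8 → posterior Inverse-Gamma(23/2, 2037/32)
obs 6: x=3 → posterior Inverse-Gamma(12, 2101/32)
obs 7: x=1/4 → posterior Inverse-Gamma(25/2, 1055/16)
obs 8: x=-7 → posterior Inverse-Gamma(13, 1567/16)
obs 9: x=7 → posterior Inverse-Gamma(27/2, 1855/16)
obs 10: x=-1 → posterior Inverse-Gamma(14, 1887/16)

629/80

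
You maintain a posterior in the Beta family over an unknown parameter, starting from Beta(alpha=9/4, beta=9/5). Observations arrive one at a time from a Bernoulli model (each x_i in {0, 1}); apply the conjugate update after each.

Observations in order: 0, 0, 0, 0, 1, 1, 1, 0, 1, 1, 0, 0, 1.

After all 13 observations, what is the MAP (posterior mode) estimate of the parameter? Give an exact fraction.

145/301

obs 1: x=0 → posterior Beta(9/4, 14/5)
obs 2: x=0 → posterior Beta(9/4, 19/5)
obs 3: x=0 → posterior Beta(9/4, 24/5)
obs 4: x=0 → posterior Beta(9/4, 29/5)
obs 5: x=1 → posterior Beta(13/4, 29/5)
obs 6: x=1 → posterior Beta(17/4, 29/5)
obs 7: x=1 → posterior Beta(21/4, 29/5)
obs 8: x=0 → posterior Beta(21/4, 34/5)
obs 9: x=1 → posterior Beta(25/4, 34/5)
obs 10: x=1 → posterior Beta(29/4, 34/5)
obs 11: x=0 → posterior Beta(29/4, 39/5)
obs 12: x=0 → posterior Beta(29/4, 44/5)
obs 13: x=1 → posterior Beta(33/4, 44/5)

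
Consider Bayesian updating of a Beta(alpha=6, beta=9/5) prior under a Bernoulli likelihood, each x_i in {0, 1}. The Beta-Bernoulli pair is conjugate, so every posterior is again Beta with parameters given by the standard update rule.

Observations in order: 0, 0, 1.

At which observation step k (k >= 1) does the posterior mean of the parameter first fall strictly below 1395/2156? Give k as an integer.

k = 2

obs 1: x=0 → posterior Beta(6, 14/5)
obs 2: x=0 → posterior Beta(6, 19/5)
obs 3: x=1 → posterior Beta(7, 19/5)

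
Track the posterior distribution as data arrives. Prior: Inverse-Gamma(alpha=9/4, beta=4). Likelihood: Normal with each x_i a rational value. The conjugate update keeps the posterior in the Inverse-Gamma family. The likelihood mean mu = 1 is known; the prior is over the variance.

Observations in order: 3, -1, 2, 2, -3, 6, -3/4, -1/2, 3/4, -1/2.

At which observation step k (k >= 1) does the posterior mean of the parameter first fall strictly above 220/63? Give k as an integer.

obs 1: x=3 → posterior Inverse-Gamma(11/4, 6)
obs 2: x=-1 → posterior Inverse-Gamma(13/4, 8)
obs 3: x=2 → posterior Inverse-Gamma(15/4, 17/2)
obs 4: x=2 → posterior Inverse-Gamma(17/4, 9)
obs 5: x=-3 → posterior Inverse-Gamma(19/4, 17)
obs 6: x=6 → posterior Inverse-Gamma(21/4, 59/2)
obs 7: x=-3/4 → posterior Inverse-Gamma(23/4, 993/32)
obs 8: x=-1/2 → posterior Inverse-Gamma(25/4, 1029/32)
obs 9: x=3/4 → posterior Inverse-Gamma(27/4, 515/16)
obs 10: x=-1/2 → posterior Inverse-Gamma(29/4, 533/16)

k = 2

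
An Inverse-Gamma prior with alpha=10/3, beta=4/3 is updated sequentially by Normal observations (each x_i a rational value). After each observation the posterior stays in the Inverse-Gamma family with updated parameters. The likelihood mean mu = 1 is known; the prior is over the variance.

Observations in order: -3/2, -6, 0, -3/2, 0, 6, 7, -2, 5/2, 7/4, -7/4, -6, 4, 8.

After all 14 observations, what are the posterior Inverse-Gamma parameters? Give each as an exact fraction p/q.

obs 1: x=-3/2 → posterior Inverse-Gamma(23/6, 107/24)
obs 2: x=-6 → posterior Inverse-Gamma(13/3, 695/24)
obs 3: x=0 → posterior Inverse-Gamma(29/6, 707/24)
obs 4: x=-3/2 → posterior Inverse-Gamma(16/3, 391/12)
obs 5: x=0 → posterior Inverse-Gamma(35/6, 397/12)
obs 6: x=6 → posterior Inverse-Gamma(19/3, 547/12)
obs 7: x=7 → posterior Inverse-Gamma(41/6, 763/12)
obs 8: x=-2 → posterior Inverse-Gamma(22/3, 817/12)
obs 9: x=5/2 → posterior Inverse-Gamma(47/6, 1661/24)
obs 10: x=7/4 → posterior Inverse-Gamma(25/3, 6671/96)
obs 11: x=-7/4 → posterior Inverse-Gamma(53/6, 3517/48)
obs 12: x=-6 → posterior Inverse-Gamma(28/3, 4693/48)
obs 13: x=4 → posterior Inverse-Gamma(59/6, 4909/48)
obs 14: x=8 → posterior Inverse-Gamma(31/3, 6085/48)

alpha=31/3, beta=6085/48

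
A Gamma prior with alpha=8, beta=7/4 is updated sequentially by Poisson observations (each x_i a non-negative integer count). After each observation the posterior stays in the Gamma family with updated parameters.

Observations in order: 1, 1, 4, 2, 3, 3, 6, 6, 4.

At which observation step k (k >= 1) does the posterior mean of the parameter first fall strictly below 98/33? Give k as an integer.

k = 2

obs 1: x=1 → posterior Gamma(9, 11/4)
obs 2: x=1 → posterior Gamma(10, 15/4)
obs 3: x=4 → posterior Gamma(14, 19/4)
obs 4: x=2 → posterior Gamma(16, 23/4)
obs 5: x=3 → posterior Gamma(19, 27/4)
obs 6: x=3 → posterior Gamma(22, 31/4)
obs 7: x=6 → posterior Gamma(28, 35/4)
obs 8: x=6 → posterior Gamma(34, 39/4)
obs 9: x=4 → posterior Gamma(38, 43/4)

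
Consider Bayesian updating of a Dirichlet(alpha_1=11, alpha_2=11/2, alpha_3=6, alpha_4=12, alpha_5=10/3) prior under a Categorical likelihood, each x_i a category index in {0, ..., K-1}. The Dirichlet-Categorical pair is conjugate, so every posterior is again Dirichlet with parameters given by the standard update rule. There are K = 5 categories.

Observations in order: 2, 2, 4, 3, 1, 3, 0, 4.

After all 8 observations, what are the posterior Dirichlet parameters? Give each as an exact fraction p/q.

alpha_1=12, alpha_2=13/2, alpha_3=8, alpha_4=14, alpha_5=16/3

obs 1: x=2 → posterior Dirichlet(11, 11/2, 7, 12, 10/3)
obs 2: x=2 → posterior Dirichlet(11, 11/2, 8, 12, 10/3)
obs 3: x=4 → posterior Dirichlet(11, 11/2, 8, 12, 13/3)
obs 4: x=3 → posterior Dirichlet(11, 11/2, 8, 13, 13/3)
obs 5: x=1 → posterior Dirichlet(11, 13/2, 8, 13, 13/3)
obs 6: x=3 → posterior Dirichlet(11, 13/2, 8, 14, 13/3)
obs 7: x=0 → posterior Dirichlet(12, 13/2, 8, 14, 13/3)
obs 8: x=4 → posterior Dirichlet(12, 13/2, 8, 14, 16/3)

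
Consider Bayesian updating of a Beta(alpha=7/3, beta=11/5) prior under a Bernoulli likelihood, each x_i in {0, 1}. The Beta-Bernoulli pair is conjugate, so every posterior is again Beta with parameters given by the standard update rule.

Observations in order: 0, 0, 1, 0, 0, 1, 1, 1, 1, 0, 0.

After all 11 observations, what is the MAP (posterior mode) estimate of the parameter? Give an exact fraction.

95/203

obs 1: x=0 → posterior Beta(7/3, 16/5)
obs 2: x=0 → posterior Beta(7/3, 21/5)
obs 3: x=1 → posterior Beta(10/3, 21/5)
obs 4: x=0 → posterior Beta(10/3, 26/5)
obs 5: x=0 → posterior Beta(10/3, 31/5)
obs 6: x=1 → posterior Beta(13/3, 31/5)
obs 7: x=1 → posterior Beta(16/3, 31/5)
obs 8: x=1 → posterior Beta(19/3, 31/5)
obs 9: x=1 → posterior Beta(22/3, 31/5)
obs 10: x=0 → posterior Beta(22/3, 36/5)
obs 11: x=0 → posterior Beta(22/3, 41/5)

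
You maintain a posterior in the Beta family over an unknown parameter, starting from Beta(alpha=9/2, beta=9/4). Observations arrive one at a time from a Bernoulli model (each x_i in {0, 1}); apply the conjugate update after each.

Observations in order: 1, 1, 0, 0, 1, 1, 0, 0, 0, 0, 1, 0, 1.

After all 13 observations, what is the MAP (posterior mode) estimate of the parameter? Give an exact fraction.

obs 1: x=1 → posterior Beta(11/2, 9/4)
obs 2: x=1 → posterior Beta(13/2, 9/4)
obs 3: x=0 → posterior Beta(13/2, 13/4)
obs 4: x=0 → posterior Beta(13/2, 17/4)
obs 5: x=1 → posterior Beta(15/2, 17/4)
obs 6: x=1 → posterior Beta(17/2, 17/4)
obs 7: x=0 → posterior Beta(17/2, 21/4)
obs 8: x=0 → posterior Beta(17/2, 25/4)
obs 9: x=0 → posterior Beta(17/2, 29/4)
obs 10: x=0 → posterior Beta(17/2, 33/4)
obs 11: x=1 → posterior Beta(19/2, 33/4)
obs 12: x=0 → posterior Beta(19/2, 37/4)
obs 13: x=1 → posterior Beta(21/2, 37/4)

38/71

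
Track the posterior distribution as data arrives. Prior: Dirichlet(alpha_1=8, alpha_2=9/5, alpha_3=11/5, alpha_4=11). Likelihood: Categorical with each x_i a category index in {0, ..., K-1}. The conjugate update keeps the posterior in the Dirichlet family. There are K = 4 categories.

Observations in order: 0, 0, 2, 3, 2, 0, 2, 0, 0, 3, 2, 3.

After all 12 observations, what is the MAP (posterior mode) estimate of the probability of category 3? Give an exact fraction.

obs 1: x=0 → posterior Dirichlet(9, 9/5, 11/5, 11)
obs 2: x=0 → posterior Dirichlet(10, 9/5, 11/5, 11)
obs 3: x=2 → posterior Dirichlet(10, 9/5, 16/5, 11)
obs 4: x=3 → posterior Dirichlet(10, 9/5, 16/5, 12)
obs 5: x=2 → posterior Dirichlet(10, 9/5, 21/5, 12)
obs 6: x=0 → posterior Dirichlet(11, 9/5, 21/5, 12)
obs 7: x=2 → posterior Dirichlet(11, 9/5, 26/5, 12)
obs 8: x=0 → posterior Dirichlet(12, 9/5, 26/5, 12)
obs 9: x=0 → posterior Dirichlet(13, 9/5, 26/5, 12)
obs 10: x=3 → posterior Dirichlet(13, 9/5, 26/5, 13)
obs 11: x=2 → posterior Dirichlet(13, 9/5, 31/5, 13)
obs 12: x=3 → posterior Dirichlet(13, 9/5, 31/5, 14)

13/31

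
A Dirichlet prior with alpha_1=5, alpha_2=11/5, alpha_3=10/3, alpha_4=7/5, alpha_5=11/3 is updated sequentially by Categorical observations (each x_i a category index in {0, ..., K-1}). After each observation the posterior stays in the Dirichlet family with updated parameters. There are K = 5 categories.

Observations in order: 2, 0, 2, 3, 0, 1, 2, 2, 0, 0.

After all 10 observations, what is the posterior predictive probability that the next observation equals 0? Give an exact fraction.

obs 1: x=2 → posterior Dirichlet(5, 11/5, 13/3, 7/5, 11/3)
obs 2: x=0 → posterior Dirichlet(6, 11/5, 13/3, 7/5, 11/3)
obs 3: x=2 → posterior Dirichlet(6, 11/5, 16/3, 7/5, 11/3)
obs 4: x=3 → posterior Dirichlet(6, 11/5, 16/3, 12/5, 11/3)
obs 5: x=0 → posterior Dirichlet(7, 11/5, 16/3, 12/5, 11/3)
obs 6: x=1 → posterior Dirichlet(7, 16/5, 16/3, 12/5, 11/3)
obs 7: x=2 → posterior Dirichlet(7, 16/5, 19/3, 12/5, 11/3)
obs 8: x=2 → posterior Dirichlet(7, 16/5, 22/3, 12/5, 11/3)
obs 9: x=0 → posterior Dirichlet(8, 16/5, 22/3, 12/5, 11/3)
obs 10: x=0 → posterior Dirichlet(9, 16/5, 22/3, 12/5, 11/3)

45/128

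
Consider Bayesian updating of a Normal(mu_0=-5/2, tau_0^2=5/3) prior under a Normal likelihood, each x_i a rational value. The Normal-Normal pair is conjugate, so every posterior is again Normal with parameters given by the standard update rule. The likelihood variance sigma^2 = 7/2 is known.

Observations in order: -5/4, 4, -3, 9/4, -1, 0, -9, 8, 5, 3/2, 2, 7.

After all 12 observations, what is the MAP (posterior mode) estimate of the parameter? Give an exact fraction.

obs 1: x=-5/4 → posterior Normal(-65/31, 35/31)
obs 2: x=4 → posterior Normal(-25/41, 35/41)
obs 3: x=-3 → posterior Normal(-55/51, 35/51)
obs 4: x=9/4 → posterior Normal(-65/122, 35/61)
obs 5: x=-1 → posterior Normal(-85/142, 35/71)
obs 6: x=0 → posterior Normal(-85/162, 35/81)
obs 7: x=-9 → posterior Normal(-265/182, 5/13)
obs 8: x=8 → posterior Normal(-105/202, 35/101)
obs 9: x=5 → posterior Normal(-5/222, 35/111)
obs 10: x=3/2 → posterior Normal(25/242, 35/121)
obs 11: x=2 → posterior Normal(65/262, 35/131)
obs 12: x=7 → posterior Normal(205/282, 35/141)

205/282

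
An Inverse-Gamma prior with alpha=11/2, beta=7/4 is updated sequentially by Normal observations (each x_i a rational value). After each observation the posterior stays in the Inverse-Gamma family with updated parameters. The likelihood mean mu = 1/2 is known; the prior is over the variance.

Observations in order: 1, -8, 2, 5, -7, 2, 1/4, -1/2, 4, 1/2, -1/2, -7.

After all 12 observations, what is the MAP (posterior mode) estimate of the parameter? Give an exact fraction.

obs 1: x=1 → posterior Inverse-Gamma(6, 15/8)
obs 2: x=-8 → posterior Inverse-Gamma(13/2, 38)
obs 3: x=2 → posterior Inverse-Gamma(7, 313/8)
obs 4: x=5 → posterior Inverse-Gamma(15/2, 197/4)
obs 5: x=-7 → posterior Inverse-Gamma(8, 619/8)
obs 6: x=2 → posterior Inverse-Gamma(17/2, 157/2)
obs 7: x=1/4 → posterior Inverse-Gamma(9, 2513/32)
obs 8: x=-1/2 → posterior Inverse-Gamma(19/2, 2529/32)
obs 9: x=4 → posterior Inverse-Gamma(10, 2725/32)
obs 10: x=1/2 → posterior Inverse-Gamma(21/2, 2725/32)
obs 11: x=-1/2 → posterior Inverse-Gamma(11, 2741/32)
obs 12: x=-7 → posterior Inverse-Gamma(23/2, 3641/32)

3641/400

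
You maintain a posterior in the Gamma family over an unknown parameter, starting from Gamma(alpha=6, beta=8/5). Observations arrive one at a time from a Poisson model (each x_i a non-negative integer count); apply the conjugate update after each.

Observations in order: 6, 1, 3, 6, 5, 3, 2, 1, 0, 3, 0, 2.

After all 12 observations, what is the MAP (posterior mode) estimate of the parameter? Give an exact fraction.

obs 1: x=6 → posterior Gamma(12, 13/5)
obs 2: x=1 → posterior Gamma(13, 18/5)
obs 3: x=3 → posterior Gamma(16, 23/5)
obs 4: x=6 → posterior Gamma(22, 28/5)
obs 5: x=5 → posterior Gamma(27, 33/5)
obs 6: x=3 → posterior Gamma(30, 38/5)
obs 7: x=2 → posterior Gamma(32, 43/5)
obs 8: x=1 → posterior Gamma(33, 48/5)
obs 9: x=0 → posterior Gamma(33, 53/5)
obs 10: x=3 → posterior Gamma(36, 58/5)
obs 11: x=0 → posterior Gamma(36, 63/5)
obs 12: x=2 → posterior Gamma(38, 68/5)

185/68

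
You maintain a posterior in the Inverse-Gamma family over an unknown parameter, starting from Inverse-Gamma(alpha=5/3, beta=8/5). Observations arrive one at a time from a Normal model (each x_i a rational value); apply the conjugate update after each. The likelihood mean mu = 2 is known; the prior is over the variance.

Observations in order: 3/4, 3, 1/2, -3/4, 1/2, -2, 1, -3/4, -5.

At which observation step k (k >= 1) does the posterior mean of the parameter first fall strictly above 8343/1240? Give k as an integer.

obs 1: x=3/4 → posterior Inverse-Gamma(13/6, 381/160)
obs 2: x=3 → posterior Inverse-Gamma(8/3, 461/160)
obs 3: x=1/2 → posterior Inverse-Gamma(19/6, 641/160)
obs 4: x=-3/4 → posterior Inverse-Gamma(11/3, 623/80)
obs 5: x=1/2 → posterior Inverse-Gamma(25/6, 713/80)
obs 6: x=-2 → posterior Inverse-Gamma(14/3, 1353/80)
obs 7: x=1 → posterior Inverse-Gamma(31/6, 1393/80)
obs 8: x=-3/4 → posterior Inverse-Gamma(17/3, 3391/160)
obs 9: x=-5 → posterior Inverse-Gamma(37/6, 7311/160)

k = 9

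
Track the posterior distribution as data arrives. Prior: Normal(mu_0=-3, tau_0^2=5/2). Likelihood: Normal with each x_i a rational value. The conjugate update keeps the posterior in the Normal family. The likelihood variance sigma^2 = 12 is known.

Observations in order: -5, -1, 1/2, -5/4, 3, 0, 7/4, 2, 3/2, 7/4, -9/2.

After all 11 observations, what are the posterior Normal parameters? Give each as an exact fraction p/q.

mu_0=-313/316, tau_0^2=60/79

obs 1: x=-5 → posterior Normal(-97/29, 60/29)
obs 2: x=-1 → posterior Normal(-3, 30/17)
obs 3: x=1/2 → posterior Normal(-199/78, 20/13)
obs 4: x=-5/4 → posterior Normal(-423/176, 15/11)
obs 5: x=3 → posterior Normal(-363/196, 60/49)
obs 6: x=0 → posterior Normal(-121/72, 10/9)
obs 7: x=7/4 → posterior Normal(-82/59, 60/59)
obs 8: x=2 → posterior Normal(-9/8, 15/16)
obs 9: x=3/2 → posterior Normal(-43/46, 20/23)
obs 10: x=7/4 → posterior Normal(-223/296, 30/37)
obs 11: x=-9/2 → posterior Normal(-313/316, 60/79)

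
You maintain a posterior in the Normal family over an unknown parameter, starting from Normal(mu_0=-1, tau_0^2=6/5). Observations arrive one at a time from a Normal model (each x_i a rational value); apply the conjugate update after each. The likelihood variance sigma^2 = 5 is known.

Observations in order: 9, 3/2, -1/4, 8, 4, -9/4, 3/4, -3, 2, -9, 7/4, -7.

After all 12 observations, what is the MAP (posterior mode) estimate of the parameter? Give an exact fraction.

8/97

obs 1: x=9 → posterior Normal(29/31, 30/31)
obs 2: x=3/2 → posterior Normal(38/37, 30/37)
obs 3: x=-1/4 → posterior Normal(73/86, 30/43)
obs 4: x=8 → posterior Normal(169/98, 30/49)
obs 5: x=4 → posterior Normal(217/110, 6/11)
obs 6: x=-9/4 → posterior Normal(95/61, 30/61)
obs 7: x=3/4 → posterior Normal(199/134, 30/67)
obs 8: x=-3 → posterior Normal(163/146, 30/73)
obs 9: x=2 → posterior Normal(187/158, 30/79)
obs 10: x=-9 → posterior Normal(79/170, 6/17)
obs 11: x=7/4 → posterior Normal(50/91, 30/91)
obs 12: x=-7 → posterior Normal(8/97, 30/97)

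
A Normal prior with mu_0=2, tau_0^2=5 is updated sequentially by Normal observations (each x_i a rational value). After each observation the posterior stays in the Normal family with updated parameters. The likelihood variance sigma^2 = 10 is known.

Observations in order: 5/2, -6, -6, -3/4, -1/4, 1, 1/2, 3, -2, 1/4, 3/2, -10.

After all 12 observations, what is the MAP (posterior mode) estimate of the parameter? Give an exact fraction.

obs 1: x=5/2 → posterior Normal(13/6, 10/3)
obs 2: x=-6 → posterior Normal(1/8, 5/2)
obs 3: x=-6 → posterior Normal(-11/10, 2)
obs 4: x=-3/4 → posterior Normal(-25/24, 5/3)
obs 5: x=-1/4 → posterior Normal(-13/14, 10/7)
obs 6: x=1 → posterior Normal(-11/16, 5/4)
obs 7: x=1/2 → posterior Normal(-5/9, 10/9)
obs 8: x=3 → posterior Normal(-1/5, 1)
obs 9: x=-2 → posterior Normal(-4/11, 10/11)
obs 10: x=1/4 → posterior Normal(-5/16, 5/6)
obs 11: x=3/2 → posterior Normal(-9/52, 10/13)
obs 12: x=-10 → posterior Normal(-7/8, 5/7)

-7/8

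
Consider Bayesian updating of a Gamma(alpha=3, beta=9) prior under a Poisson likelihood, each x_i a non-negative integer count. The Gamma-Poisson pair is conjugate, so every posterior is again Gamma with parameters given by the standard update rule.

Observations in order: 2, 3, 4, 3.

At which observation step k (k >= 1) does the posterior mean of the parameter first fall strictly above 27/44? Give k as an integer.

k = 2

obs 1: x=2 → posterior Gamma(5, 10)
obs 2: x=3 → posterior Gamma(8, 11)
obs 3: x=4 → posterior Gamma(12, 12)
obs 4: x=3 → posterior Gamma(15, 13)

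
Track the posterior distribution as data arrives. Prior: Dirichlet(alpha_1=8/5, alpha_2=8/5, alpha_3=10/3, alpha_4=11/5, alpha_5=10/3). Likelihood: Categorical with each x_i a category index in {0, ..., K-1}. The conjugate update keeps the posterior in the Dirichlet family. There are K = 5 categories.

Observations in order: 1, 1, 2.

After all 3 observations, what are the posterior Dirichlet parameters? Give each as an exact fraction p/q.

obs 1: x=1 → posterior Dirichlet(8/5, 13/5, 10/3, 11/5, 10/3)
obs 2: x=1 → posterior Dirichlet(8/5, 18/5, 10/3, 11/5, 10/3)
obs 3: x=2 → posterior Dirichlet(8/5, 18/5, 13/3, 11/5, 10/3)

alpha_1=8/5, alpha_2=18/5, alpha_3=13/3, alpha_4=11/5, alpha_5=10/3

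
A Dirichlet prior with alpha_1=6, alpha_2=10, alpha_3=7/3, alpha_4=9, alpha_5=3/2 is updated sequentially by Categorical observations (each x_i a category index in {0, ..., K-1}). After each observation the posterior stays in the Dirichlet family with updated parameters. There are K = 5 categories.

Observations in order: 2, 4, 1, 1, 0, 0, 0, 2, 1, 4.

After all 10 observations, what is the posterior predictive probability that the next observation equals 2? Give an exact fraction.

26/233

obs 1: x=2 → posterior Dirichlet(6, 10, 10/3, 9, 3/2)
obs 2: x=4 → posterior Dirichlet(6, 10, 10/3, 9, 5/2)
obs 3: x=1 → posterior Dirichlet(6, 11, 10/3, 9, 5/2)
obs 4: x=1 → posterior Dirichlet(6, 12, 10/3, 9, 5/2)
obs 5: x=0 → posterior Dirichlet(7, 12, 10/3, 9, 5/2)
obs 6: x=0 → posterior Dirichlet(8, 12, 10/3, 9, 5/2)
obs 7: x=0 → posterior Dirichlet(9, 12, 10/3, 9, 5/2)
obs 8: x=2 → posterior Dirichlet(9, 12, 13/3, 9, 5/2)
obs 9: x=1 → posterior Dirichlet(9, 13, 13/3, 9, 5/2)
obs 10: x=4 → posterior Dirichlet(9, 13, 13/3, 9, 7/2)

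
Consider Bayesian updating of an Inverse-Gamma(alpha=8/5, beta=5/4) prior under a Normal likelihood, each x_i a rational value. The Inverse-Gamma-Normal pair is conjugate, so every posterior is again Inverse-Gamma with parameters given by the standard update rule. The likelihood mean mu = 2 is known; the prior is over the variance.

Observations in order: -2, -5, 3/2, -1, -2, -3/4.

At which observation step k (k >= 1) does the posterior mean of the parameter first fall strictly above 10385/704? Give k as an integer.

obs 1: x=-2 → posterior Inverse-Gamma(21/10, 37/4)
obs 2: x=-5 → posterior Inverse-Gamma(13/5, 135/4)
obs 3: x=3/2 → posterior Inverse-Gamma(31/10, 271/8)
obs 4: x=-1 → posterior Inverse-Gamma(18/5, 307/8)
obs 5: x=-2 → posterior Inverse-Gamma(41/10, 371/8)
obs 6: x=-3/4 → posterior Inverse-Gamma(23/5, 1605/32)

k = 2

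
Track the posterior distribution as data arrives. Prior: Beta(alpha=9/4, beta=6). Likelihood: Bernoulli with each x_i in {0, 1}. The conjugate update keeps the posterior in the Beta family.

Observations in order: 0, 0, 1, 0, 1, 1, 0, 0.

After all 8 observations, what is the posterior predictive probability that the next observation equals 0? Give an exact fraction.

obs 1: x=0 → posterior Beta(9/4, 7)
obs 2: x=0 → posterior Beta(9/4, 8)
obs 3: x=1 → posterior Beta(13/4, 8)
obs 4: x=0 → posterior Beta(13/4, 9)
obs 5: x=1 → posterior Beta(17/4, 9)
obs 6: x=1 → posterior Beta(21/4, 9)
obs 7: x=0 → posterior Beta(21/4, 10)
obs 8: x=0 → posterior Beta(21/4, 11)

44/65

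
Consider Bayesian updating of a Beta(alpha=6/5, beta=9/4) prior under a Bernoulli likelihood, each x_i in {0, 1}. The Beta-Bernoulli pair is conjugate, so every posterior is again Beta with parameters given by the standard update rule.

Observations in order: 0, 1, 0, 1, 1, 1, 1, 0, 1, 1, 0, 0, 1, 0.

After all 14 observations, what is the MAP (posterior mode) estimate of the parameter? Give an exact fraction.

164/309

obs 1: x=0 → posterior Beta(6/5, 13/4)
obs 2: x=1 → posterior Beta(11/5, 13/4)
obs 3: x=0 → posterior Beta(11/5, 17/4)
obs 4: x=1 → posterior Beta(16/5, 17/4)
obs 5: x=1 → posterior Beta(21/5, 17/4)
obs 6: x=1 → posterior Beta(26/5, 17/4)
obs 7: x=1 → posterior Beta(31/5, 17/4)
obs 8: x=0 → posterior Beta(31/5, 21/4)
obs 9: x=1 → posterior Beta(36/5, 21/4)
obs 10: x=1 → posterior Beta(41/5, 21/4)
obs 11: x=0 → posterior Beta(41/5, 25/4)
obs 12: x=0 → posterior Beta(41/5, 29/4)
obs 13: x=1 → posterior Beta(46/5, 29/4)
obs 14: x=0 → posterior Beta(46/5, 33/4)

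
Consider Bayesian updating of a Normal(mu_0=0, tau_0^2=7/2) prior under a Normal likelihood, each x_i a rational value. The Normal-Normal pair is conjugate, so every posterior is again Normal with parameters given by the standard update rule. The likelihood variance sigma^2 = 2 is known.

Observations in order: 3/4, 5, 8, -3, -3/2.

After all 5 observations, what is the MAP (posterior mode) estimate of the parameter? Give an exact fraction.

259/156

obs 1: x=3/4 → posterior Normal(21/44, 14/11)
obs 2: x=5 → posterior Normal(161/72, 7/9)
obs 3: x=8 → posterior Normal(77/20, 14/25)
obs 4: x=-3 → posterior Normal(301/128, 7/16)
obs 5: x=-3/2 → posterior Normal(259/156, 14/39)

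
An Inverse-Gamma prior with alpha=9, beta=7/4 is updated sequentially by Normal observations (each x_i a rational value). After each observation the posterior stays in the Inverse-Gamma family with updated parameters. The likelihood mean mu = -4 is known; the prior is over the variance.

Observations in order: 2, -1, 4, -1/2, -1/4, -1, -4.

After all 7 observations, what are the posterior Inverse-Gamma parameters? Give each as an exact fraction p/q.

alpha=25/2, beta=2365/32

obs 1: x=2 → posterior Inverse-Gamma(19/2, 79/4)
obs 2: x=-1 → posterior Inverse-Gamma(10, 97/4)
obs 3: x=4 → posterior Inverse-Gamma(21/2, 225/4)
obs 4: x=-1/2 → posterior Inverse-Gamma(11, 499/8)
obs 5: x=-1/4 → posterior Inverse-Gamma(23/2, 2221/32)
obs 6: x=-1 → posterior Inverse-Gamma(12, 2365/32)
obs 7: x=-4 → posterior Inverse-Gamma(25/2, 2365/32)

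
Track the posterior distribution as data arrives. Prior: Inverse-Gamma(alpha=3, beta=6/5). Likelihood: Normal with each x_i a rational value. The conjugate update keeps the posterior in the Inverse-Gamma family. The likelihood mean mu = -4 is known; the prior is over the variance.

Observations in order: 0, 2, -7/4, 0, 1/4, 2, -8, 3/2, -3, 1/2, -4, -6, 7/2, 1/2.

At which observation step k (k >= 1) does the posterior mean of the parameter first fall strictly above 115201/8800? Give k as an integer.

obs 1: x=0 → posterior Inverse-Gamma(7/2, 46/5)
obs 2: x=2 → posterior Inverse-Gamma(4, 136/5)
obs 3: x=-7/4 → posterior Inverse-Gamma(9/2, 4757/160)
obs 4: x=0 → posterior Inverse-Gamma(5, 6037/160)
obs 5: x=1/4 → posterior Inverse-Gamma(11/2, 3741/80)
obs 6: x=2 → posterior Inverse-Gamma(6, 5181/80)
obs 7: x=-8 → posterior Inverse-Gamma(13/2, 5821/80)
obs 8: x=3/2 → posterior Inverse-Gamma(7, 7031/80)
obs 9: x=-3 → posterior Inverse-Gamma(15/2, 7071/80)
obs 10: x=1/2 → posterior Inverse-Gamma(8, 7881/80)
obs 11: x=-4 → posterior Inverse-Gamma(17/2, 7881/80)
obs 12: x=-6 → posterior Inverse-Gamma(9, 8041/80)
obs 13: x=7/2 → posterior Inverse-Gamma(19/2, 10291/80)
obs 14: x=1/2 → posterior Inverse-Gamma(10, 11101/80)

k = 7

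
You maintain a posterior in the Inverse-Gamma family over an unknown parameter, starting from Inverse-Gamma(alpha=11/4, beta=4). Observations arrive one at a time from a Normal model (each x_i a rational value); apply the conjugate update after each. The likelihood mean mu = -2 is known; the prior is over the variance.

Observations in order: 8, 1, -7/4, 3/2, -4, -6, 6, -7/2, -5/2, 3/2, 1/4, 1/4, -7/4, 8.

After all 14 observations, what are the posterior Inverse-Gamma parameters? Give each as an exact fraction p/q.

alpha=39/4, beta=1353/8

obs 1: x=8 → posterior Inverse-Gamma(13/4, 54)
obs 2: x=1 → posterior Inverse-Gamma(15/4, 117/2)
obs 3: x=-7/4 → posterior Inverse-Gamma(17/4, 1873/32)
obs 4: x=3/2 → posterior Inverse-Gamma(19/4, 2069/32)
obs 5: x=-4 → posterior Inverse-Gamma(21/4, 2133/32)
obs 6: x=-6 → posterior Inverse-Gamma(23/4, 2389/32)
obs 7: x=6 → posterior Inverse-Gamma(25/4, 3413/32)
obs 8: x=-7/2 → posterior Inverse-Gamma(27/4, 3449/32)
obs 9: x=-5/2 → posterior Inverse-Gamma(29/4, 3453/32)
obs 10: x=3/2 → posterior Inverse-Gamma(31/4, 3649/32)
obs 11: x=1/4 → posterior Inverse-Gamma(33/4, 1865/16)
obs 12: x=1/4 → posterior Inverse-Gamma(35/4, 3811/32)
obs 13: x=-7/4 → posterior Inverse-Gamma(37/4, 953/8)
obs 14: x=8 → posterior Inverse-Gamma(39/4, 1353/8)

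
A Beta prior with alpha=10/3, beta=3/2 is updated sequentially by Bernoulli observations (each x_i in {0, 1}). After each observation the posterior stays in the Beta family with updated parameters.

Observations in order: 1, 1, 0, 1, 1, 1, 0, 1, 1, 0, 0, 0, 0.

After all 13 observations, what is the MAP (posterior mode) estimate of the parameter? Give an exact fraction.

56/95

obs 1: x=1 → posterior Beta(13/3, 3/2)
obs 2: x=1 → posterior Beta(16/3, 3/2)
obs 3: x=0 → posterior Beta(16/3, 5/2)
obs 4: x=1 → posterior Beta(19/3, 5/2)
obs 5: x=1 → posterior Beta(22/3, 5/2)
obs 6: x=1 → posterior Beta(25/3, 5/2)
obs 7: x=0 → posterior Beta(25/3, 7/2)
obs 8: x=1 → posterior Beta(28/3, 7/2)
obs 9: x=1 → posterior Beta(31/3, 7/2)
obs 10: x=0 → posterior Beta(31/3, 9/2)
obs 11: x=0 → posterior Beta(31/3, 11/2)
obs 12: x=0 → posterior Beta(31/3, 13/2)
obs 13: x=0 → posterior Beta(31/3, 15/2)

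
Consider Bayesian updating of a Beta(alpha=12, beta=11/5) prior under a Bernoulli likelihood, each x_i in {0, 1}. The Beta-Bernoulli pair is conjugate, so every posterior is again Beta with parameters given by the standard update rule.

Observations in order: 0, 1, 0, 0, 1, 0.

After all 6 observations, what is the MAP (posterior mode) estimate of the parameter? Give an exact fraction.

5/7

obs 1: x=0 → posterior Beta(12, 16/5)
obs 2: x=1 → posterior Beta(13, 16/5)
obs 3: x=0 → posterior Beta(13, 21/5)
obs 4: x=0 → posterior Beta(13, 26/5)
obs 5: x=1 → posterior Beta(14, 26/5)
obs 6: x=0 → posterior Beta(14, 31/5)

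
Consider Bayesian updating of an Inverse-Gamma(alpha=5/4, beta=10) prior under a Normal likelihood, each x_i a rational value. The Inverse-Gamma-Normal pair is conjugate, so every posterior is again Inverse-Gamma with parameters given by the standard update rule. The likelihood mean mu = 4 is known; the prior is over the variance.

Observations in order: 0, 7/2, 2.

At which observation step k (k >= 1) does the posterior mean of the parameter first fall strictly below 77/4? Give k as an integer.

obs 1: x=0 → posterior Inverse-Gamma(7/4, 18)
obs 2: x=7/2 → posterior Inverse-Gamma(9/4, 145/8)
obs 3: x=2 → posterior Inverse-Gamma(11/4, 161/8)

k = 2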